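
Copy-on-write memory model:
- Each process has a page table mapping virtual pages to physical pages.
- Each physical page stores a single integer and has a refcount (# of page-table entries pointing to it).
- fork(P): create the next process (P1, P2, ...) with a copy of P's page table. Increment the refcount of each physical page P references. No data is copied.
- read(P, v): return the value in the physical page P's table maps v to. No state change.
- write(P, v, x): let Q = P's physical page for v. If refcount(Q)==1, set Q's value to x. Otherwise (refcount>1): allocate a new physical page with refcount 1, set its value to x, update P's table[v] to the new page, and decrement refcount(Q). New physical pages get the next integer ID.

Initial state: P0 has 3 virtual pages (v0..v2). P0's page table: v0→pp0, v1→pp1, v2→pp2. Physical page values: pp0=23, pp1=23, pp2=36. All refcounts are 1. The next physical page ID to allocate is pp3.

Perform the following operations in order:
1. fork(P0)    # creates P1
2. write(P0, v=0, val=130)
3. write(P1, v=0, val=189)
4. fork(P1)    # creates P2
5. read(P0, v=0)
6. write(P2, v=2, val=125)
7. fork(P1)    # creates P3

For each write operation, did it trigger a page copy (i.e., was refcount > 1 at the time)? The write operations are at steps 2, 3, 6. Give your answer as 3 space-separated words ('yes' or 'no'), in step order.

Op 1: fork(P0) -> P1. 3 ppages; refcounts: pp0:2 pp1:2 pp2:2
Op 2: write(P0, v0, 130). refcount(pp0)=2>1 -> COPY to pp3. 4 ppages; refcounts: pp0:1 pp1:2 pp2:2 pp3:1
Op 3: write(P1, v0, 189). refcount(pp0)=1 -> write in place. 4 ppages; refcounts: pp0:1 pp1:2 pp2:2 pp3:1
Op 4: fork(P1) -> P2. 4 ppages; refcounts: pp0:2 pp1:3 pp2:3 pp3:1
Op 5: read(P0, v0) -> 130. No state change.
Op 6: write(P2, v2, 125). refcount(pp2)=3>1 -> COPY to pp4. 5 ppages; refcounts: pp0:2 pp1:3 pp2:2 pp3:1 pp4:1
Op 7: fork(P1) -> P3. 5 ppages; refcounts: pp0:3 pp1:4 pp2:3 pp3:1 pp4:1

yes no yes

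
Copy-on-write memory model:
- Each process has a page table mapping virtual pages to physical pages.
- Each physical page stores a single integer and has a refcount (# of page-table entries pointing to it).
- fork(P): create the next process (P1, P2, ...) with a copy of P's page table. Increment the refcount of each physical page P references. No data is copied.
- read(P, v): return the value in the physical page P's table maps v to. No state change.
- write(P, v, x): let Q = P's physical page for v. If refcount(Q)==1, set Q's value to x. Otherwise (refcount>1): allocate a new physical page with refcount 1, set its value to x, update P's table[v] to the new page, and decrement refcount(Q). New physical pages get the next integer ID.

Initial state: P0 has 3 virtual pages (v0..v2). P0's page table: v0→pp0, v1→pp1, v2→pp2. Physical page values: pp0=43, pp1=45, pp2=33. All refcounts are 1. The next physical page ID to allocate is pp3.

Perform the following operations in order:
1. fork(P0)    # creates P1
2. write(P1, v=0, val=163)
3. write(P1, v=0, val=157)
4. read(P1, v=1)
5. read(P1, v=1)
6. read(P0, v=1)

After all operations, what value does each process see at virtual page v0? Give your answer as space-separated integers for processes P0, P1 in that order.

Op 1: fork(P0) -> P1. 3 ppages; refcounts: pp0:2 pp1:2 pp2:2
Op 2: write(P1, v0, 163). refcount(pp0)=2>1 -> COPY to pp3. 4 ppages; refcounts: pp0:1 pp1:2 pp2:2 pp3:1
Op 3: write(P1, v0, 157). refcount(pp3)=1 -> write in place. 4 ppages; refcounts: pp0:1 pp1:2 pp2:2 pp3:1
Op 4: read(P1, v1) -> 45. No state change.
Op 5: read(P1, v1) -> 45. No state change.
Op 6: read(P0, v1) -> 45. No state change.
P0: v0 -> pp0 = 43
P1: v0 -> pp3 = 157

Answer: 43 157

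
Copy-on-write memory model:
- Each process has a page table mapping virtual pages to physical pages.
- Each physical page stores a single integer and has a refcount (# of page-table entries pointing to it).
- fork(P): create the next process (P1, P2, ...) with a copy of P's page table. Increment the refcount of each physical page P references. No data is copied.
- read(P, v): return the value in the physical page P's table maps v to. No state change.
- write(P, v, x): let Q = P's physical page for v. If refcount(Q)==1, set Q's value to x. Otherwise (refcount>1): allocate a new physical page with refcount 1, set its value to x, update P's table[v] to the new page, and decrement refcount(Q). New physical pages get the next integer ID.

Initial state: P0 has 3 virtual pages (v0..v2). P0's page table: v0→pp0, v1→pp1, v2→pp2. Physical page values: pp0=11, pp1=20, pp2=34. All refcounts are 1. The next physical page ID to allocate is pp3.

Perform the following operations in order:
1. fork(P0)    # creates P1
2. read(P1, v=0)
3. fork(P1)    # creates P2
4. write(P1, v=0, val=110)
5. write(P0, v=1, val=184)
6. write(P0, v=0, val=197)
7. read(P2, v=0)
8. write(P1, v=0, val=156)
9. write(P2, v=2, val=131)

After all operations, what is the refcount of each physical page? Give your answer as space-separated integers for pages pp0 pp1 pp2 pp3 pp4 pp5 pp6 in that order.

Answer: 1 2 2 1 1 1 1

Derivation:
Op 1: fork(P0) -> P1. 3 ppages; refcounts: pp0:2 pp1:2 pp2:2
Op 2: read(P1, v0) -> 11. No state change.
Op 3: fork(P1) -> P2. 3 ppages; refcounts: pp0:3 pp1:3 pp2:3
Op 4: write(P1, v0, 110). refcount(pp0)=3>1 -> COPY to pp3. 4 ppages; refcounts: pp0:2 pp1:3 pp2:3 pp3:1
Op 5: write(P0, v1, 184). refcount(pp1)=3>1 -> COPY to pp4. 5 ppages; refcounts: pp0:2 pp1:2 pp2:3 pp3:1 pp4:1
Op 6: write(P0, v0, 197). refcount(pp0)=2>1 -> COPY to pp5. 6 ppages; refcounts: pp0:1 pp1:2 pp2:3 pp3:1 pp4:1 pp5:1
Op 7: read(P2, v0) -> 11. No state change.
Op 8: write(P1, v0, 156). refcount(pp3)=1 -> write in place. 6 ppages; refcounts: pp0:1 pp1:2 pp2:3 pp3:1 pp4:1 pp5:1
Op 9: write(P2, v2, 131). refcount(pp2)=3>1 -> COPY to pp6. 7 ppages; refcounts: pp0:1 pp1:2 pp2:2 pp3:1 pp4:1 pp5:1 pp6:1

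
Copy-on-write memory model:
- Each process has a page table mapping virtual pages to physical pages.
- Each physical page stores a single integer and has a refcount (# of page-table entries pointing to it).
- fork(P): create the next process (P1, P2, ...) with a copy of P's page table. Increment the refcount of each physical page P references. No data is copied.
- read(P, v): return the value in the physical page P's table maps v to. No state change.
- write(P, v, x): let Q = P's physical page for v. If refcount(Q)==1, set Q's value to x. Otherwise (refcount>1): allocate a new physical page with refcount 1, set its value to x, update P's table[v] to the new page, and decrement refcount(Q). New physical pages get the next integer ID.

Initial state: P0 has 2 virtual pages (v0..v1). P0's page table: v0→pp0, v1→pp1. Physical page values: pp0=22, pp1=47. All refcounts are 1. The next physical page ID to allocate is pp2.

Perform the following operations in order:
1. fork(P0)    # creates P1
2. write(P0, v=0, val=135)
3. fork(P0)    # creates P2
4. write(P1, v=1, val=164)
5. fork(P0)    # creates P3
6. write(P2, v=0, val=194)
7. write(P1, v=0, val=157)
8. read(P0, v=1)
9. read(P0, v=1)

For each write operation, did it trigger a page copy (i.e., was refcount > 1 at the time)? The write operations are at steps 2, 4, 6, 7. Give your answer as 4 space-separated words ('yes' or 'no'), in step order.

Op 1: fork(P0) -> P1. 2 ppages; refcounts: pp0:2 pp1:2
Op 2: write(P0, v0, 135). refcount(pp0)=2>1 -> COPY to pp2. 3 ppages; refcounts: pp0:1 pp1:2 pp2:1
Op 3: fork(P0) -> P2. 3 ppages; refcounts: pp0:1 pp1:3 pp2:2
Op 4: write(P1, v1, 164). refcount(pp1)=3>1 -> COPY to pp3. 4 ppages; refcounts: pp0:1 pp1:2 pp2:2 pp3:1
Op 5: fork(P0) -> P3. 4 ppages; refcounts: pp0:1 pp1:3 pp2:3 pp3:1
Op 6: write(P2, v0, 194). refcount(pp2)=3>1 -> COPY to pp4. 5 ppages; refcounts: pp0:1 pp1:3 pp2:2 pp3:1 pp4:1
Op 7: write(P1, v0, 157). refcount(pp0)=1 -> write in place. 5 ppages; refcounts: pp0:1 pp1:3 pp2:2 pp3:1 pp4:1
Op 8: read(P0, v1) -> 47. No state change.
Op 9: read(P0, v1) -> 47. No state change.

yes yes yes no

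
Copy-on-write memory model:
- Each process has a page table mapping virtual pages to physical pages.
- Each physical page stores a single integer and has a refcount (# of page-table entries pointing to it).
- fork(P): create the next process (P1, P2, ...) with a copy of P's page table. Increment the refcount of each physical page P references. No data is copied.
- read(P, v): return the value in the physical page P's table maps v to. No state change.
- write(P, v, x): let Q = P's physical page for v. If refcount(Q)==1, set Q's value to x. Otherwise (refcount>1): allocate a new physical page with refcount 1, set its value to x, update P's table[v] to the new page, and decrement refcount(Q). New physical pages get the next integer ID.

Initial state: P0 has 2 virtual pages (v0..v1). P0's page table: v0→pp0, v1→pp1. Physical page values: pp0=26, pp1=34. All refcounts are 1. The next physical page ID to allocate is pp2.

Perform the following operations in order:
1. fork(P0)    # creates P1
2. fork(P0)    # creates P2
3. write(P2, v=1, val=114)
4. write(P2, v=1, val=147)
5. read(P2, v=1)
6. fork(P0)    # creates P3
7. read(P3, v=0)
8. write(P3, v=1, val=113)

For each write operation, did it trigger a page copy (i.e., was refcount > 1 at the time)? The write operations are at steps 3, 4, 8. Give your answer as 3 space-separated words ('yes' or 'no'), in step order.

Op 1: fork(P0) -> P1. 2 ppages; refcounts: pp0:2 pp1:2
Op 2: fork(P0) -> P2. 2 ppages; refcounts: pp0:3 pp1:3
Op 3: write(P2, v1, 114). refcount(pp1)=3>1 -> COPY to pp2. 3 ppages; refcounts: pp0:3 pp1:2 pp2:1
Op 4: write(P2, v1, 147). refcount(pp2)=1 -> write in place. 3 ppages; refcounts: pp0:3 pp1:2 pp2:1
Op 5: read(P2, v1) -> 147. No state change.
Op 6: fork(P0) -> P3. 3 ppages; refcounts: pp0:4 pp1:3 pp2:1
Op 7: read(P3, v0) -> 26. No state change.
Op 8: write(P3, v1, 113). refcount(pp1)=3>1 -> COPY to pp3. 4 ppages; refcounts: pp0:4 pp1:2 pp2:1 pp3:1

yes no yes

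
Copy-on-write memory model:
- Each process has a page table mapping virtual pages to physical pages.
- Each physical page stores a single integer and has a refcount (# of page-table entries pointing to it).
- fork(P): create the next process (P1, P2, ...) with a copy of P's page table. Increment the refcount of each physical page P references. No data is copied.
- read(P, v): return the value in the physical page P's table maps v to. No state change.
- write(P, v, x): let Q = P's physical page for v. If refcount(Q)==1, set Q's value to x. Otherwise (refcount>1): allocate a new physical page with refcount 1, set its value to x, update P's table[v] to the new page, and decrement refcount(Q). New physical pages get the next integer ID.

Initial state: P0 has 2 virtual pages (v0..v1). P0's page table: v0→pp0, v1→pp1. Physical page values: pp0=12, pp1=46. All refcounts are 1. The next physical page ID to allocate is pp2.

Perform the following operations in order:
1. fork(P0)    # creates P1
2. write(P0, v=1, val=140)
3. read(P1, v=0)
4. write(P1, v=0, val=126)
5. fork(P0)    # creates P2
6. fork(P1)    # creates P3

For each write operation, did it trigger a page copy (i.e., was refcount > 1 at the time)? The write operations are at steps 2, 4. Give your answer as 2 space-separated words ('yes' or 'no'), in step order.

Op 1: fork(P0) -> P1. 2 ppages; refcounts: pp0:2 pp1:2
Op 2: write(P0, v1, 140). refcount(pp1)=2>1 -> COPY to pp2. 3 ppages; refcounts: pp0:2 pp1:1 pp2:1
Op 3: read(P1, v0) -> 12. No state change.
Op 4: write(P1, v0, 126). refcount(pp0)=2>1 -> COPY to pp3. 4 ppages; refcounts: pp0:1 pp1:1 pp2:1 pp3:1
Op 5: fork(P0) -> P2. 4 ppages; refcounts: pp0:2 pp1:1 pp2:2 pp3:1
Op 6: fork(P1) -> P3. 4 ppages; refcounts: pp0:2 pp1:2 pp2:2 pp3:2

yes yes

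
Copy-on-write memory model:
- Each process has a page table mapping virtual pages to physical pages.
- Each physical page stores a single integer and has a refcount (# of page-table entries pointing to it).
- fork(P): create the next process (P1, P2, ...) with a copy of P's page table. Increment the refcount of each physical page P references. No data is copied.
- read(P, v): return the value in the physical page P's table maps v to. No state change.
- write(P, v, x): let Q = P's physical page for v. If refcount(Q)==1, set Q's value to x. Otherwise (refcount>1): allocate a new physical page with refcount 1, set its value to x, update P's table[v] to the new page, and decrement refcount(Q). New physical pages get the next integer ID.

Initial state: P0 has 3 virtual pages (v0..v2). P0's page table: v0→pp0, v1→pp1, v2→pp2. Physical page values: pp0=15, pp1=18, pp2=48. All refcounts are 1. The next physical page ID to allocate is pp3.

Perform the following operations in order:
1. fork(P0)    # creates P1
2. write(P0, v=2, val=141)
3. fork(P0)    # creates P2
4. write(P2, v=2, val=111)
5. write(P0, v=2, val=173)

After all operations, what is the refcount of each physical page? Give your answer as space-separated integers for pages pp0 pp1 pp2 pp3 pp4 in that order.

Op 1: fork(P0) -> P1. 3 ppages; refcounts: pp0:2 pp1:2 pp2:2
Op 2: write(P0, v2, 141). refcount(pp2)=2>1 -> COPY to pp3. 4 ppages; refcounts: pp0:2 pp1:2 pp2:1 pp3:1
Op 3: fork(P0) -> P2. 4 ppages; refcounts: pp0:3 pp1:3 pp2:1 pp3:2
Op 4: write(P2, v2, 111). refcount(pp3)=2>1 -> COPY to pp4. 5 ppages; refcounts: pp0:3 pp1:3 pp2:1 pp3:1 pp4:1
Op 5: write(P0, v2, 173). refcount(pp3)=1 -> write in place. 5 ppages; refcounts: pp0:3 pp1:3 pp2:1 pp3:1 pp4:1

Answer: 3 3 1 1 1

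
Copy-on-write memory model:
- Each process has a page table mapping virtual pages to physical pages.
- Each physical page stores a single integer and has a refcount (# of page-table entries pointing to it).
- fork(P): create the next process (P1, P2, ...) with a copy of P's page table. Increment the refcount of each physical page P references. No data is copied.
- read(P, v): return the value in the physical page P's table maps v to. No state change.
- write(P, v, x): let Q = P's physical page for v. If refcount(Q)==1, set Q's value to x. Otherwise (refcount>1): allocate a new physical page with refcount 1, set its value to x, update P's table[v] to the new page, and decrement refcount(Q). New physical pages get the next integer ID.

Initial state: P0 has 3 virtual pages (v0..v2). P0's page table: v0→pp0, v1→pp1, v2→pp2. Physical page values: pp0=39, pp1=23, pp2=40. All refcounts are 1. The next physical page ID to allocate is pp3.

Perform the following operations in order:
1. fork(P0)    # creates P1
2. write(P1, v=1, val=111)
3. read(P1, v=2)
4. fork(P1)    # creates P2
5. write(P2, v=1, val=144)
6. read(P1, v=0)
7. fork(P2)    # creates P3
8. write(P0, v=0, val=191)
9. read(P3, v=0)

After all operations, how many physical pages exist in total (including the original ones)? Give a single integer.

Answer: 6

Derivation:
Op 1: fork(P0) -> P1. 3 ppages; refcounts: pp0:2 pp1:2 pp2:2
Op 2: write(P1, v1, 111). refcount(pp1)=2>1 -> COPY to pp3. 4 ppages; refcounts: pp0:2 pp1:1 pp2:2 pp3:1
Op 3: read(P1, v2) -> 40. No state change.
Op 4: fork(P1) -> P2. 4 ppages; refcounts: pp0:3 pp1:1 pp2:3 pp3:2
Op 5: write(P2, v1, 144). refcount(pp3)=2>1 -> COPY to pp4. 5 ppages; refcounts: pp0:3 pp1:1 pp2:3 pp3:1 pp4:1
Op 6: read(P1, v0) -> 39. No state change.
Op 7: fork(P2) -> P3. 5 ppages; refcounts: pp0:4 pp1:1 pp2:4 pp3:1 pp4:2
Op 8: write(P0, v0, 191). refcount(pp0)=4>1 -> COPY to pp5. 6 ppages; refcounts: pp0:3 pp1:1 pp2:4 pp3:1 pp4:2 pp5:1
Op 9: read(P3, v0) -> 39. No state change.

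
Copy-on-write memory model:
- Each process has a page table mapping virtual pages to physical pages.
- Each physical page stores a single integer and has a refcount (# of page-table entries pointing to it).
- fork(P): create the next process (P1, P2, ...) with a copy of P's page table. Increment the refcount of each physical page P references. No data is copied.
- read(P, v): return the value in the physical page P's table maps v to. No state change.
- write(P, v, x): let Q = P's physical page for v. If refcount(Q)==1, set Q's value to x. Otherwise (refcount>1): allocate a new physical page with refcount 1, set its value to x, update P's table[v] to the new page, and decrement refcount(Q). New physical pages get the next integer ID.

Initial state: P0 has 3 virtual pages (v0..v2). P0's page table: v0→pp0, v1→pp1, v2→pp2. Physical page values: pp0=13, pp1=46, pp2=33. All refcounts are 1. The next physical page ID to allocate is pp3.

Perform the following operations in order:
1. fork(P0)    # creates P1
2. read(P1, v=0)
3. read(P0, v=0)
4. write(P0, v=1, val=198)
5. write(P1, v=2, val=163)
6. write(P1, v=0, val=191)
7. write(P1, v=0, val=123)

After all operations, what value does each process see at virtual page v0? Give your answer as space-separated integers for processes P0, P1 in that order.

Answer: 13 123

Derivation:
Op 1: fork(P0) -> P1. 3 ppages; refcounts: pp0:2 pp1:2 pp2:2
Op 2: read(P1, v0) -> 13. No state change.
Op 3: read(P0, v0) -> 13. No state change.
Op 4: write(P0, v1, 198). refcount(pp1)=2>1 -> COPY to pp3. 4 ppages; refcounts: pp0:2 pp1:1 pp2:2 pp3:1
Op 5: write(P1, v2, 163). refcount(pp2)=2>1 -> COPY to pp4. 5 ppages; refcounts: pp0:2 pp1:1 pp2:1 pp3:1 pp4:1
Op 6: write(P1, v0, 191). refcount(pp0)=2>1 -> COPY to pp5. 6 ppages; refcounts: pp0:1 pp1:1 pp2:1 pp3:1 pp4:1 pp5:1
Op 7: write(P1, v0, 123). refcount(pp5)=1 -> write in place. 6 ppages; refcounts: pp0:1 pp1:1 pp2:1 pp3:1 pp4:1 pp5:1
P0: v0 -> pp0 = 13
P1: v0 -> pp5 = 123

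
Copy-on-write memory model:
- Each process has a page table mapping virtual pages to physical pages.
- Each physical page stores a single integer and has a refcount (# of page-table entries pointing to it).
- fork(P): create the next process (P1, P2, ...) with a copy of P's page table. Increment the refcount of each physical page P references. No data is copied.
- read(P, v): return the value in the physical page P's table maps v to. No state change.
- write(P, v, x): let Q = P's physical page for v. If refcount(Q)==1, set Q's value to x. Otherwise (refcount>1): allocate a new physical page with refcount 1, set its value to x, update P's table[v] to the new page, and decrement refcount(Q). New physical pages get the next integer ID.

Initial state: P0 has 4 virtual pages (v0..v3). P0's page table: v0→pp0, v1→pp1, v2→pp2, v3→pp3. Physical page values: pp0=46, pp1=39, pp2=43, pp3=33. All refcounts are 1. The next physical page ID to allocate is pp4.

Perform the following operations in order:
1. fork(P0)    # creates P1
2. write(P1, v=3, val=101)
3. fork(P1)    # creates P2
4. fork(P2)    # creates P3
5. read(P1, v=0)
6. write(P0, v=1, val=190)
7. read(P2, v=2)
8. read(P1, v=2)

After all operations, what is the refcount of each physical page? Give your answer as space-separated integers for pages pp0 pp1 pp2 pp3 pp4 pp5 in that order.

Op 1: fork(P0) -> P1. 4 ppages; refcounts: pp0:2 pp1:2 pp2:2 pp3:2
Op 2: write(P1, v3, 101). refcount(pp3)=2>1 -> COPY to pp4. 5 ppages; refcounts: pp0:2 pp1:2 pp2:2 pp3:1 pp4:1
Op 3: fork(P1) -> P2. 5 ppages; refcounts: pp0:3 pp1:3 pp2:3 pp3:1 pp4:2
Op 4: fork(P2) -> P3. 5 ppages; refcounts: pp0:4 pp1:4 pp2:4 pp3:1 pp4:3
Op 5: read(P1, v0) -> 46. No state change.
Op 6: write(P0, v1, 190). refcount(pp1)=4>1 -> COPY to pp5. 6 ppages; refcounts: pp0:4 pp1:3 pp2:4 pp3:1 pp4:3 pp5:1
Op 7: read(P2, v2) -> 43. No state change.
Op 8: read(P1, v2) -> 43. No state change.

Answer: 4 3 4 1 3 1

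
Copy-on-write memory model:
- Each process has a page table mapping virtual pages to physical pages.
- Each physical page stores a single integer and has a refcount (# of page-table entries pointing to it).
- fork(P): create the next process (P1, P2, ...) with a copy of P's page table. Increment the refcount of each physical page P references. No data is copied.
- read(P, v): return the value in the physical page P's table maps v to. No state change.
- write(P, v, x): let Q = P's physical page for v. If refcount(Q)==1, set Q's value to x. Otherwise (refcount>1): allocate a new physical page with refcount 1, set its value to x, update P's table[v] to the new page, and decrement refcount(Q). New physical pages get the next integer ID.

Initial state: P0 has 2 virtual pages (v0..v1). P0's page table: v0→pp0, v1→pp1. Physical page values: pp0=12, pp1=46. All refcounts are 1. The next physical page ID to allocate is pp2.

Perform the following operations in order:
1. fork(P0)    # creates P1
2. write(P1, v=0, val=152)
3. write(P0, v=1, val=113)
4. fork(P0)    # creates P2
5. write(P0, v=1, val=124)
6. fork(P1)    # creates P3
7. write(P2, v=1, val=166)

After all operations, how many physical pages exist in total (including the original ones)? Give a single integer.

Answer: 5

Derivation:
Op 1: fork(P0) -> P1. 2 ppages; refcounts: pp0:2 pp1:2
Op 2: write(P1, v0, 152). refcount(pp0)=2>1 -> COPY to pp2. 3 ppages; refcounts: pp0:1 pp1:2 pp2:1
Op 3: write(P0, v1, 113). refcount(pp1)=2>1 -> COPY to pp3. 4 ppages; refcounts: pp0:1 pp1:1 pp2:1 pp3:1
Op 4: fork(P0) -> P2. 4 ppages; refcounts: pp0:2 pp1:1 pp2:1 pp3:2
Op 5: write(P0, v1, 124). refcount(pp3)=2>1 -> COPY to pp4. 5 ppages; refcounts: pp0:2 pp1:1 pp2:1 pp3:1 pp4:1
Op 6: fork(P1) -> P3. 5 ppages; refcounts: pp0:2 pp1:2 pp2:2 pp3:1 pp4:1
Op 7: write(P2, v1, 166). refcount(pp3)=1 -> write in place. 5 ppages; refcounts: pp0:2 pp1:2 pp2:2 pp3:1 pp4:1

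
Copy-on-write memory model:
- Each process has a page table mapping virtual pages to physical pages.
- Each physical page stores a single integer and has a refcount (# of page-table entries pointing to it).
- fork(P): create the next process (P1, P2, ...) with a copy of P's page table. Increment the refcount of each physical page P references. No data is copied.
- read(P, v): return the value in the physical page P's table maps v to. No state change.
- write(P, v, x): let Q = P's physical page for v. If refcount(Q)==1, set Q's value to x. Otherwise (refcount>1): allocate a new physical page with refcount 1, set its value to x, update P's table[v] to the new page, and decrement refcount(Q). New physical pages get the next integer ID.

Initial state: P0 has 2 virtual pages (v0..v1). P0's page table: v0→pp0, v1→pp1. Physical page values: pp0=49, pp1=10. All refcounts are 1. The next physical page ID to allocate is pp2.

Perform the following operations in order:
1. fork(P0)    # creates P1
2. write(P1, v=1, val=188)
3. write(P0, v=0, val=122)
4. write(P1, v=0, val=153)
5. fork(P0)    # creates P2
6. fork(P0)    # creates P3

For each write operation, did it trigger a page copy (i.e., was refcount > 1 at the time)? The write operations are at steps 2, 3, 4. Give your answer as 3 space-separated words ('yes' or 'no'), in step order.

Op 1: fork(P0) -> P1. 2 ppages; refcounts: pp0:2 pp1:2
Op 2: write(P1, v1, 188). refcount(pp1)=2>1 -> COPY to pp2. 3 ppages; refcounts: pp0:2 pp1:1 pp2:1
Op 3: write(P0, v0, 122). refcount(pp0)=2>1 -> COPY to pp3. 4 ppages; refcounts: pp0:1 pp1:1 pp2:1 pp3:1
Op 4: write(P1, v0, 153). refcount(pp0)=1 -> write in place. 4 ppages; refcounts: pp0:1 pp1:1 pp2:1 pp3:1
Op 5: fork(P0) -> P2. 4 ppages; refcounts: pp0:1 pp1:2 pp2:1 pp3:2
Op 6: fork(P0) -> P3. 4 ppages; refcounts: pp0:1 pp1:3 pp2:1 pp3:3

yes yes no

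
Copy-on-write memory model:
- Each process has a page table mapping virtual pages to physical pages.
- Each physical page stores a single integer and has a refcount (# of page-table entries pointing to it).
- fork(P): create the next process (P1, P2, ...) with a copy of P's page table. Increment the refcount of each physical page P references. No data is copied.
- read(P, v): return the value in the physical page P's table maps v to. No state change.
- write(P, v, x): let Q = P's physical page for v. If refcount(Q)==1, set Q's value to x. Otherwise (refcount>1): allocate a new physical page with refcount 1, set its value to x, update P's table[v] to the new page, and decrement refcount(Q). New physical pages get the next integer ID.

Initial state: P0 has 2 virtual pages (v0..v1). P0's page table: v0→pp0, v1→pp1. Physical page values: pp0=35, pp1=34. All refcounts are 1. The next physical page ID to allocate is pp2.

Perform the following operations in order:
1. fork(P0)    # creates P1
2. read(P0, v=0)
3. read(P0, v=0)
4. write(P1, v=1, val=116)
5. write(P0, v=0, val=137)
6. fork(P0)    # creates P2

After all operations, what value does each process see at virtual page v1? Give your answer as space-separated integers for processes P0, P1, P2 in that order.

Op 1: fork(P0) -> P1. 2 ppages; refcounts: pp0:2 pp1:2
Op 2: read(P0, v0) -> 35. No state change.
Op 3: read(P0, v0) -> 35. No state change.
Op 4: write(P1, v1, 116). refcount(pp1)=2>1 -> COPY to pp2. 3 ppages; refcounts: pp0:2 pp1:1 pp2:1
Op 5: write(P0, v0, 137). refcount(pp0)=2>1 -> COPY to pp3. 4 ppages; refcounts: pp0:1 pp1:1 pp2:1 pp3:1
Op 6: fork(P0) -> P2. 4 ppages; refcounts: pp0:1 pp1:2 pp2:1 pp3:2
P0: v1 -> pp1 = 34
P1: v1 -> pp2 = 116
P2: v1 -> pp1 = 34

Answer: 34 116 34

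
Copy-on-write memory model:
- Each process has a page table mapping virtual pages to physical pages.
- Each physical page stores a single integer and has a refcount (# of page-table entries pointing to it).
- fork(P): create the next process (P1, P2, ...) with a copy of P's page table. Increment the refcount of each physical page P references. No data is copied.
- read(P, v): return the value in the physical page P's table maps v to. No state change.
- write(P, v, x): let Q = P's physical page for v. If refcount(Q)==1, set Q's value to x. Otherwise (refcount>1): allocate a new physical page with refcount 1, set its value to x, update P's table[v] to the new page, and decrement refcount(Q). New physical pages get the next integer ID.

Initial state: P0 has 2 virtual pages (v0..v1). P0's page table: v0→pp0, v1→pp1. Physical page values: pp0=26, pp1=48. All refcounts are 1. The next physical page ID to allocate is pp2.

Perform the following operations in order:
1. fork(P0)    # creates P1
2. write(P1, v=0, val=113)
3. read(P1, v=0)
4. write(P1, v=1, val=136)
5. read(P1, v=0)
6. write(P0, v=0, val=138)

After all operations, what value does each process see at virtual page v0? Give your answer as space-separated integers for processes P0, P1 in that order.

Op 1: fork(P0) -> P1. 2 ppages; refcounts: pp0:2 pp1:2
Op 2: write(P1, v0, 113). refcount(pp0)=2>1 -> COPY to pp2. 3 ppages; refcounts: pp0:1 pp1:2 pp2:1
Op 3: read(P1, v0) -> 113. No state change.
Op 4: write(P1, v1, 136). refcount(pp1)=2>1 -> COPY to pp3. 4 ppages; refcounts: pp0:1 pp1:1 pp2:1 pp3:1
Op 5: read(P1, v0) -> 113. No state change.
Op 6: write(P0, v0, 138). refcount(pp0)=1 -> write in place. 4 ppages; refcounts: pp0:1 pp1:1 pp2:1 pp3:1
P0: v0 -> pp0 = 138
P1: v0 -> pp2 = 113

Answer: 138 113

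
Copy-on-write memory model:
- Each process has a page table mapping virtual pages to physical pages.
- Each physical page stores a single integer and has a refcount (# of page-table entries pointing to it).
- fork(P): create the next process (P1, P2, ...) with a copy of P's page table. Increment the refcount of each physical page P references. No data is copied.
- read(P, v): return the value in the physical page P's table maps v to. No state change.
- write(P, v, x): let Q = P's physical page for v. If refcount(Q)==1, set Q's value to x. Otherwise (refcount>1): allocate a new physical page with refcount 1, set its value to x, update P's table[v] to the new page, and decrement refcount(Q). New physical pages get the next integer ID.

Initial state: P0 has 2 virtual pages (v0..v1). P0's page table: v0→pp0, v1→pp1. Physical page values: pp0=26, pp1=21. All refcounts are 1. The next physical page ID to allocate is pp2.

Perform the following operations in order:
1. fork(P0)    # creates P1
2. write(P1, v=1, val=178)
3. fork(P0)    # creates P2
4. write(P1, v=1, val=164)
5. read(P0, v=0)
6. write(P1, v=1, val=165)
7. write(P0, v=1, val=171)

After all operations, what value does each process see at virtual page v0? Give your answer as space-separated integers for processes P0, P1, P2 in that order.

Op 1: fork(P0) -> P1. 2 ppages; refcounts: pp0:2 pp1:2
Op 2: write(P1, v1, 178). refcount(pp1)=2>1 -> COPY to pp2. 3 ppages; refcounts: pp0:2 pp1:1 pp2:1
Op 3: fork(P0) -> P2. 3 ppages; refcounts: pp0:3 pp1:2 pp2:1
Op 4: write(P1, v1, 164). refcount(pp2)=1 -> write in place. 3 ppages; refcounts: pp0:3 pp1:2 pp2:1
Op 5: read(P0, v0) -> 26. No state change.
Op 6: write(P1, v1, 165). refcount(pp2)=1 -> write in place. 3 ppages; refcounts: pp0:3 pp1:2 pp2:1
Op 7: write(P0, v1, 171). refcount(pp1)=2>1 -> COPY to pp3. 4 ppages; refcounts: pp0:3 pp1:1 pp2:1 pp3:1
P0: v0 -> pp0 = 26
P1: v0 -> pp0 = 26
P2: v0 -> pp0 = 26

Answer: 26 26 26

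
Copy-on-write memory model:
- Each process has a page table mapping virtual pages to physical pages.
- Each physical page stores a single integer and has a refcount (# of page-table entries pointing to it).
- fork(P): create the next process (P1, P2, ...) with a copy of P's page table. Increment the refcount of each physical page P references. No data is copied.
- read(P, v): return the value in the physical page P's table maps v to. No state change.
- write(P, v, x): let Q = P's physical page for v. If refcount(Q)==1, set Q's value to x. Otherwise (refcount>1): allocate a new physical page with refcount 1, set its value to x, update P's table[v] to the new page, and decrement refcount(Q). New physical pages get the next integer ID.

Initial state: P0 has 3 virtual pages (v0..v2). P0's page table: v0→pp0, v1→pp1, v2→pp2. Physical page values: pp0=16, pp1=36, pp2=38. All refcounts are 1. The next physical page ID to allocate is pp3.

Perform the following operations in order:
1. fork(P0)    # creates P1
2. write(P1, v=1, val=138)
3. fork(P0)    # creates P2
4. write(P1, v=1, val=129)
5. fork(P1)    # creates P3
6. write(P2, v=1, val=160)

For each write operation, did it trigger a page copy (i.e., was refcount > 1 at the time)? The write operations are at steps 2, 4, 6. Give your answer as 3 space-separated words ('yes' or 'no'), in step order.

Op 1: fork(P0) -> P1. 3 ppages; refcounts: pp0:2 pp1:2 pp2:2
Op 2: write(P1, v1, 138). refcount(pp1)=2>1 -> COPY to pp3. 4 ppages; refcounts: pp0:2 pp1:1 pp2:2 pp3:1
Op 3: fork(P0) -> P2. 4 ppages; refcounts: pp0:3 pp1:2 pp2:3 pp3:1
Op 4: write(P1, v1, 129). refcount(pp3)=1 -> write in place. 4 ppages; refcounts: pp0:3 pp1:2 pp2:3 pp3:1
Op 5: fork(P1) -> P3. 4 ppages; refcounts: pp0:4 pp1:2 pp2:4 pp3:2
Op 6: write(P2, v1, 160). refcount(pp1)=2>1 -> COPY to pp4. 5 ppages; refcounts: pp0:4 pp1:1 pp2:4 pp3:2 pp4:1

yes no yes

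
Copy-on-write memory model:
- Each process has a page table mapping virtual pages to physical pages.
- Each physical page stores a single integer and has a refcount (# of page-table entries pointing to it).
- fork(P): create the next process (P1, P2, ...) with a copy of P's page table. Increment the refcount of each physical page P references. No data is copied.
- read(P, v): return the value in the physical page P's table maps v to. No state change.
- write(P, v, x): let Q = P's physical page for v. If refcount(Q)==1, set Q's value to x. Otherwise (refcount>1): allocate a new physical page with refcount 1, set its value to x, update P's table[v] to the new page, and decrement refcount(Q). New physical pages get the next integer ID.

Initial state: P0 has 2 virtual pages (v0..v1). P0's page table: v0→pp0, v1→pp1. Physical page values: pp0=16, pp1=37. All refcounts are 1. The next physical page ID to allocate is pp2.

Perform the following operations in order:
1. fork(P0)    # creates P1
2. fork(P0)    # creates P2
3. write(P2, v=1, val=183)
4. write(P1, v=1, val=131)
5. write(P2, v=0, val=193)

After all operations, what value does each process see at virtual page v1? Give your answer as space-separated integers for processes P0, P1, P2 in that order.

Answer: 37 131 183

Derivation:
Op 1: fork(P0) -> P1. 2 ppages; refcounts: pp0:2 pp1:2
Op 2: fork(P0) -> P2. 2 ppages; refcounts: pp0:3 pp1:3
Op 3: write(P2, v1, 183). refcount(pp1)=3>1 -> COPY to pp2. 3 ppages; refcounts: pp0:3 pp1:2 pp2:1
Op 4: write(P1, v1, 131). refcount(pp1)=2>1 -> COPY to pp3. 4 ppages; refcounts: pp0:3 pp1:1 pp2:1 pp3:1
Op 5: write(P2, v0, 193). refcount(pp0)=3>1 -> COPY to pp4. 5 ppages; refcounts: pp0:2 pp1:1 pp2:1 pp3:1 pp4:1
P0: v1 -> pp1 = 37
P1: v1 -> pp3 = 131
P2: v1 -> pp2 = 183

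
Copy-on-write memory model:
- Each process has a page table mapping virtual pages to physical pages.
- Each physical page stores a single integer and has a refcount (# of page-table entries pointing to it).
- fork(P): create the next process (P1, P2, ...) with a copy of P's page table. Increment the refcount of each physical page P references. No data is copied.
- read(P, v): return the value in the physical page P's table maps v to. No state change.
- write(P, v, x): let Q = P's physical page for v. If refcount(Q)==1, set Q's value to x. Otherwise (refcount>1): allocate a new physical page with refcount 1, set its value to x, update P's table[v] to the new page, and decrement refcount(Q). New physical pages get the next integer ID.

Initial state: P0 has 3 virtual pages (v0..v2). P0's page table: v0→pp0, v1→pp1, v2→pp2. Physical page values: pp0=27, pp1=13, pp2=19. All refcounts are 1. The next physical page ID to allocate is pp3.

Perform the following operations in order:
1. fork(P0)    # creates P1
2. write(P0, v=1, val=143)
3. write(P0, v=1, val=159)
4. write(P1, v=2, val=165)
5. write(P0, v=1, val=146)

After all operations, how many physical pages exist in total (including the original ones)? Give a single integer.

Answer: 5

Derivation:
Op 1: fork(P0) -> P1. 3 ppages; refcounts: pp0:2 pp1:2 pp2:2
Op 2: write(P0, v1, 143). refcount(pp1)=2>1 -> COPY to pp3. 4 ppages; refcounts: pp0:2 pp1:1 pp2:2 pp3:1
Op 3: write(P0, v1, 159). refcount(pp3)=1 -> write in place. 4 ppages; refcounts: pp0:2 pp1:1 pp2:2 pp3:1
Op 4: write(P1, v2, 165). refcount(pp2)=2>1 -> COPY to pp4. 5 ppages; refcounts: pp0:2 pp1:1 pp2:1 pp3:1 pp4:1
Op 5: write(P0, v1, 146). refcount(pp3)=1 -> write in place. 5 ppages; refcounts: pp0:2 pp1:1 pp2:1 pp3:1 pp4:1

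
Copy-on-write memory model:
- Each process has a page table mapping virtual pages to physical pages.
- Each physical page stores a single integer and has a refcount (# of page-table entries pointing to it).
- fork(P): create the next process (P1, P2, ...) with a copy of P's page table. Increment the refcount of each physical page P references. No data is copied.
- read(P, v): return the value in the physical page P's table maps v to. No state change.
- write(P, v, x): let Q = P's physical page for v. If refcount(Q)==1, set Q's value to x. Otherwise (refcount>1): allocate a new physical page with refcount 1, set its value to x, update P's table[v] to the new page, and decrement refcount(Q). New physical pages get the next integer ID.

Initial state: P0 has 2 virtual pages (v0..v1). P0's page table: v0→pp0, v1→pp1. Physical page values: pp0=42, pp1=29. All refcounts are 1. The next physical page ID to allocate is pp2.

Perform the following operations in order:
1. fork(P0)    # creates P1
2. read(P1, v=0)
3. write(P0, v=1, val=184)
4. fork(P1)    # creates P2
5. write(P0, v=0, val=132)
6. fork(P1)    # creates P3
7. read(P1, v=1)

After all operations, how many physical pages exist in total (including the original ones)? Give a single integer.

Answer: 4

Derivation:
Op 1: fork(P0) -> P1. 2 ppages; refcounts: pp0:2 pp1:2
Op 2: read(P1, v0) -> 42. No state change.
Op 3: write(P0, v1, 184). refcount(pp1)=2>1 -> COPY to pp2. 3 ppages; refcounts: pp0:2 pp1:1 pp2:1
Op 4: fork(P1) -> P2. 3 ppages; refcounts: pp0:3 pp1:2 pp2:1
Op 5: write(P0, v0, 132). refcount(pp0)=3>1 -> COPY to pp3. 4 ppages; refcounts: pp0:2 pp1:2 pp2:1 pp3:1
Op 6: fork(P1) -> P3. 4 ppages; refcounts: pp0:3 pp1:3 pp2:1 pp3:1
Op 7: read(P1, v1) -> 29. No state change.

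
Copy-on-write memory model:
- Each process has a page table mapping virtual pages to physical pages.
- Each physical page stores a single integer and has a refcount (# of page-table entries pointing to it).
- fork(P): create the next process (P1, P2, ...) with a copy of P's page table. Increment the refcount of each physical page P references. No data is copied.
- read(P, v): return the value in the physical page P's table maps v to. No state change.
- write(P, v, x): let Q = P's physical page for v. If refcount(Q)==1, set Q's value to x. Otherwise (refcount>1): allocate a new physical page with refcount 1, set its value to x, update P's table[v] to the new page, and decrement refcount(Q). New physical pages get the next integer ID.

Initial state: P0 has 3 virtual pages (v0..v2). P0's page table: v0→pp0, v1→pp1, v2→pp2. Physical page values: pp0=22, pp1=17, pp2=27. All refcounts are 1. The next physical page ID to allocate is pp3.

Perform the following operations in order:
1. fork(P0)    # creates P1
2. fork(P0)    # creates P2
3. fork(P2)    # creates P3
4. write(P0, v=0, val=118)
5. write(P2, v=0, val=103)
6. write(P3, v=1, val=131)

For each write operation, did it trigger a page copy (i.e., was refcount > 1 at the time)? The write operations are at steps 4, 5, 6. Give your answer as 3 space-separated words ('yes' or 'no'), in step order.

Op 1: fork(P0) -> P1. 3 ppages; refcounts: pp0:2 pp1:2 pp2:2
Op 2: fork(P0) -> P2. 3 ppages; refcounts: pp0:3 pp1:3 pp2:3
Op 3: fork(P2) -> P3. 3 ppages; refcounts: pp0:4 pp1:4 pp2:4
Op 4: write(P0, v0, 118). refcount(pp0)=4>1 -> COPY to pp3. 4 ppages; refcounts: pp0:3 pp1:4 pp2:4 pp3:1
Op 5: write(P2, v0, 103). refcount(pp0)=3>1 -> COPY to pp4. 5 ppages; refcounts: pp0:2 pp1:4 pp2:4 pp3:1 pp4:1
Op 6: write(P3, v1, 131). refcount(pp1)=4>1 -> COPY to pp5. 6 ppages; refcounts: pp0:2 pp1:3 pp2:4 pp3:1 pp4:1 pp5:1

yes yes yes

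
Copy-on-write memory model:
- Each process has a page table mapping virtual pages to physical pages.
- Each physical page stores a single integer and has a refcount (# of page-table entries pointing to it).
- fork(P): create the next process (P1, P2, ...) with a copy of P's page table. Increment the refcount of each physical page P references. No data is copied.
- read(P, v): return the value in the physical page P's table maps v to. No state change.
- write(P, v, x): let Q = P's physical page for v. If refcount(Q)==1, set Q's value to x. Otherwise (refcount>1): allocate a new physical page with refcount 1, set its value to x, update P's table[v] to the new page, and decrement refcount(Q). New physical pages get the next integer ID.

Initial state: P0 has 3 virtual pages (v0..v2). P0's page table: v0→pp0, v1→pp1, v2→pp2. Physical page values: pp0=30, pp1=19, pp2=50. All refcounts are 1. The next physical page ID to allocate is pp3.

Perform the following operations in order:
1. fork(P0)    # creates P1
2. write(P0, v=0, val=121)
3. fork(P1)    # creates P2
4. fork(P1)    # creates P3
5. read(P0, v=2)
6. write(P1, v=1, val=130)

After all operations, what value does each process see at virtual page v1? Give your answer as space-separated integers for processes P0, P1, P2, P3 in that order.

Op 1: fork(P0) -> P1. 3 ppages; refcounts: pp0:2 pp1:2 pp2:2
Op 2: write(P0, v0, 121). refcount(pp0)=2>1 -> COPY to pp3. 4 ppages; refcounts: pp0:1 pp1:2 pp2:2 pp3:1
Op 3: fork(P1) -> P2. 4 ppages; refcounts: pp0:2 pp1:3 pp2:3 pp3:1
Op 4: fork(P1) -> P3. 4 ppages; refcounts: pp0:3 pp1:4 pp2:4 pp3:1
Op 5: read(P0, v2) -> 50. No state change.
Op 6: write(P1, v1, 130). refcount(pp1)=4>1 -> COPY to pp4. 5 ppages; refcounts: pp0:3 pp1:3 pp2:4 pp3:1 pp4:1
P0: v1 -> pp1 = 19
P1: v1 -> pp4 = 130
P2: v1 -> pp1 = 19
P3: v1 -> pp1 = 19

Answer: 19 130 19 19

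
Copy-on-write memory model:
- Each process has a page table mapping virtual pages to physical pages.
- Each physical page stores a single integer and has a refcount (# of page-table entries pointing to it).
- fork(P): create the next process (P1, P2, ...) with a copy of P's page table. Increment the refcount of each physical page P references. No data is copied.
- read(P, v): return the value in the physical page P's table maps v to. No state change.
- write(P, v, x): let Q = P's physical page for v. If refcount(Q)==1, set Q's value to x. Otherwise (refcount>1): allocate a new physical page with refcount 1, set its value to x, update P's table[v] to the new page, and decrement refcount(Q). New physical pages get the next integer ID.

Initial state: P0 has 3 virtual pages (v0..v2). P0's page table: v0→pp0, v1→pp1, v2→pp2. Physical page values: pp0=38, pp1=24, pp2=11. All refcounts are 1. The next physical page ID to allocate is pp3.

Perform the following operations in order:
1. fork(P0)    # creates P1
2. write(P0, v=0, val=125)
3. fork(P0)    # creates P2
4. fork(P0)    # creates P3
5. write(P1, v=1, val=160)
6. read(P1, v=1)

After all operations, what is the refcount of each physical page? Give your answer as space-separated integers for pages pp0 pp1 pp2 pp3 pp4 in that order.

Op 1: fork(P0) -> P1. 3 ppages; refcounts: pp0:2 pp1:2 pp2:2
Op 2: write(P0, v0, 125). refcount(pp0)=2>1 -> COPY to pp3. 4 ppages; refcounts: pp0:1 pp1:2 pp2:2 pp3:1
Op 3: fork(P0) -> P2. 4 ppages; refcounts: pp0:1 pp1:3 pp2:3 pp3:2
Op 4: fork(P0) -> P3. 4 ppages; refcounts: pp0:1 pp1:4 pp2:4 pp3:3
Op 5: write(P1, v1, 160). refcount(pp1)=4>1 -> COPY to pp4. 5 ppages; refcounts: pp0:1 pp1:3 pp2:4 pp3:3 pp4:1
Op 6: read(P1, v1) -> 160. No state change.

Answer: 1 3 4 3 1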